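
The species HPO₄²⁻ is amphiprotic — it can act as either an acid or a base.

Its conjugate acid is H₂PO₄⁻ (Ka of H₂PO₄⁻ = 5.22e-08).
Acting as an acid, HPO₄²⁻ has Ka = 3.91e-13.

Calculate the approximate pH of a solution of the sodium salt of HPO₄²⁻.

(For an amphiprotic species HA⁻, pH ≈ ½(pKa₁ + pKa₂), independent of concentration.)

pKa₁ = -log(5.22e-08) = 7.28; pKa₂ = -log(3.91e-13) = 12.41. For an amphiprotic species, pH ≈ ½(pKa₁ + pKa₂) = ½(7.28 + 12.41) = 9.85.

pH = 9.85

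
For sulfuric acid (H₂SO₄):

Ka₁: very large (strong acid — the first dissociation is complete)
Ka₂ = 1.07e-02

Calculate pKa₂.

pKa₂ = -log(Ka₂) = -log(1.07e-02) = 1.97.

pK_{a2} = 1.97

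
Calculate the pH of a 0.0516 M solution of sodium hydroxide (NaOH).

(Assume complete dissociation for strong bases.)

[OH⁻] = 0.0516 M for strong base. pOH = -log[OH⁻] = 1.29, pH = 14 - pOH

pH = 12.71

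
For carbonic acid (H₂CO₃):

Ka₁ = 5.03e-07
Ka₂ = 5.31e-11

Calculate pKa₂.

pKa₂ = -log(Ka₂) = -log(5.31e-11) = 10.27.

pK_{a2} = 10.27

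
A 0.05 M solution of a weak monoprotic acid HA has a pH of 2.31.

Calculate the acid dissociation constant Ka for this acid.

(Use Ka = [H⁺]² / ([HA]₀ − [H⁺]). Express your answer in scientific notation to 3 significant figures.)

[H⁺] = 10^(−pH) = 10^(−2.31) = 4.898e-03 M. For HA ⇌ H⁺ + A⁻, Ka = [H⁺][A⁻]/[HA] = [H⁺]² / ([HA]₀ − [H⁺]) = (4.898e-03)² / (0.05 − 4.898e-03) = 5.32e-04.

K_a = 5.32e-04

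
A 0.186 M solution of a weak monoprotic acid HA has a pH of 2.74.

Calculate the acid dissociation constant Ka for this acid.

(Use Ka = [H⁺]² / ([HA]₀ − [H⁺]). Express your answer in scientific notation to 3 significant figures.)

[H⁺] = 10^(−pH) = 10^(−2.74) = 1.820e-03 M. For HA ⇌ H⁺ + A⁻, Ka = [H⁺][A⁻]/[HA] = [H⁺]² / ([HA]₀ − [H⁺]) = (1.820e-03)² / (0.186 − 1.820e-03) = 1.80e-05.

K_a = 1.80e-05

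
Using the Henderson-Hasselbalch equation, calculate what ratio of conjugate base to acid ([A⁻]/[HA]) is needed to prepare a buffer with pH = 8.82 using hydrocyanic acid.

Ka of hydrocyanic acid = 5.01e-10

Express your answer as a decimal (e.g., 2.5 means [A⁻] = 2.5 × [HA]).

pKa = -log(5.01e-10) = 9.3002. pH = pKa + log([A⁻]/[HA]), so log([A⁻]/[HA]) = pH − pKa = 8.82 − 9.3002 = -0.4802. [A⁻]/[HA] = 10^(-0.4802) = 0.331

[A⁻]/[HA] = 0.331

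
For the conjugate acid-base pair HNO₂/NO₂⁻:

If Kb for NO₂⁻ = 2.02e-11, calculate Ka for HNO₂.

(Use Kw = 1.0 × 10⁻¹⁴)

For a conjugate pair Ka × Kb = Kw, so Ka = Kw/Kb = 1.0 × 10⁻¹⁴ / 2.02e-11 = 4.95e-04.

K_a = 4.95e-04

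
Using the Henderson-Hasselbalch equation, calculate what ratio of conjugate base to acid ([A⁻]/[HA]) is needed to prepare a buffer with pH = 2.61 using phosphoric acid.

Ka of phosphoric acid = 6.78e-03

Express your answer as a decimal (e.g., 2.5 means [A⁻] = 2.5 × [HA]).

pKa = -log(6.78e-03) = 2.1688. pH = pKa + log([A⁻]/[HA]), so log([A⁻]/[HA]) = pH − pKa = 2.61 − 2.1688 = 0.4412. [A⁻]/[HA] = 10^(0.4412) = 2.76

[A⁻]/[HA] = 2.76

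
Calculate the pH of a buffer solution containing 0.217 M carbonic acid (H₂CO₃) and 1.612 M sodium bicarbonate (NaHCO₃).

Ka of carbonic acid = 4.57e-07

pKa = -log(4.57e-07) = 6.34. pH = pKa + log([A⁻]/[HA]) = 6.34 + log(1.612/0.217)

pH = 7.21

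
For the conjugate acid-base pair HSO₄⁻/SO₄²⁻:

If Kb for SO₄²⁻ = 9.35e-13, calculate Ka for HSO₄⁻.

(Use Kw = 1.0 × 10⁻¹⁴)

For a conjugate pair Ka × Kb = Kw, so Ka = Kw/Kb = 1.0 × 10⁻¹⁴ / 9.35e-13 = 1.07e-02.

K_a = 1.07e-02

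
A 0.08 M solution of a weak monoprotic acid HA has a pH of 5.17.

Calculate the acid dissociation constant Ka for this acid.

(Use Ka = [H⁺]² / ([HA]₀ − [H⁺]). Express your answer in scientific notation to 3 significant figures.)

[H⁺] = 10^(−pH) = 10^(−5.17) = 6.761e-06 M. For HA ⇌ H⁺ + A⁻, Ka = [H⁺][A⁻]/[HA] = [H⁺]² / ([HA]₀ − [H⁺]) = (6.761e-06)² / (0.08 − 6.761e-06) = 5.71e-10.

K_a = 5.71e-10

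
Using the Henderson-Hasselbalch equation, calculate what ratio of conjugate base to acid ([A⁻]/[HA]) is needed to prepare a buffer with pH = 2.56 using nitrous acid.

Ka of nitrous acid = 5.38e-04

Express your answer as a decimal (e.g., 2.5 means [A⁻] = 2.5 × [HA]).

pKa = -log(5.38e-04) = 3.2692. pH = pKa + log([A⁻]/[HA]), so log([A⁻]/[HA]) = pH − pKa = 2.56 − 3.2692 = -0.7092. [A⁻]/[HA] = 10^(-0.7092) = 0.195

[A⁻]/[HA] = 0.195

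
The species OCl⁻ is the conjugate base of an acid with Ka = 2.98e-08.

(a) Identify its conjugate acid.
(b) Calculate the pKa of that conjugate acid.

(a) The conjugate acid is formed by adding one H⁺ to OCl⁻, giving HOCl. (b) pKa = -log(Ka) = -log(2.98e-08) = 7.53.

Conjugate acid: HOCl; pK_a = 7.53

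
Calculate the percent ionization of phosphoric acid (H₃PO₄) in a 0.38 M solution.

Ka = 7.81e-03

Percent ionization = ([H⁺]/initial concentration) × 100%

Using Ka equilibrium: x² + Ka×x - Ka×C = 0. Solving: [H⁺] = 5.0712e-02. Percent = (5.0712e-02/0.38) × 100

Percent ionization = 13.3%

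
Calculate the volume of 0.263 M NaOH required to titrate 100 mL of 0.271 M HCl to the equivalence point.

At equivalence: moles acid = moles base. moles HCl = 0.271 × 100/1000 = 0.0271 mol. V_base = moles / 0.263 × 1000 = 103.0 mL.

V_{base} = 103.0 mL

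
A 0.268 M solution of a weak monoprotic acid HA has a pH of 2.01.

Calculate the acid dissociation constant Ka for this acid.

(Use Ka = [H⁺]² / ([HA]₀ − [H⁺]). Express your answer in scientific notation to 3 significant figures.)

[H⁺] = 10^(−pH) = 10^(−2.01) = 9.772e-03 M. For HA ⇌ H⁺ + A⁻, Ka = [H⁺][A⁻]/[HA] = [H⁺]² / ([HA]₀ − [H⁺]) = (9.772e-03)² / (0.268 − 9.772e-03) = 3.70e-04.

K_a = 3.70e-04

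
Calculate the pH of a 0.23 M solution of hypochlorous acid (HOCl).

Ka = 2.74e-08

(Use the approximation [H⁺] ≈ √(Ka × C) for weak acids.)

[H⁺] = √(Ka × C) = √(2.74e-08 × 0.23) = 7.9385e-05. pH = -log(7.9385e-05)

pH = 4.10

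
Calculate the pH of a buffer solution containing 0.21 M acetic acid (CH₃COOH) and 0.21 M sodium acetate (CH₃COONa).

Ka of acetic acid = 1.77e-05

pKa = -log(1.77e-05) = 4.75. pH = pKa + log([A⁻]/[HA]) = 4.75 + log(0.21/0.21)

pH = 4.75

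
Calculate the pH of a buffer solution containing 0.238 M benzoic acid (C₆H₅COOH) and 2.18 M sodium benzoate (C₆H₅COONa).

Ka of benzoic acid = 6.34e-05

pKa = -log(6.34e-05) = 4.20. pH = pKa + log([A⁻]/[HA]) = 4.20 + log(2.18/0.238)

pH = 5.16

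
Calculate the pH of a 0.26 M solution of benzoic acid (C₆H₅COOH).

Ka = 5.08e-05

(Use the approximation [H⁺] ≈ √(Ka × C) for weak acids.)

[H⁺] = √(Ka × C) = √(5.08e-05 × 0.26) = 3.6343e-03. pH = -log(3.6343e-03)

pH = 2.44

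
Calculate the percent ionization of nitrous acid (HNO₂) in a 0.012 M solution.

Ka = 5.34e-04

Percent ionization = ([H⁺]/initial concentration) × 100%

Using Ka equilibrium: x² + Ka×x - Ka×C = 0. Solving: [H⁺] = 2.2784e-03. Percent = (2.2784e-03/0.012) × 100

Percent ionization = 19%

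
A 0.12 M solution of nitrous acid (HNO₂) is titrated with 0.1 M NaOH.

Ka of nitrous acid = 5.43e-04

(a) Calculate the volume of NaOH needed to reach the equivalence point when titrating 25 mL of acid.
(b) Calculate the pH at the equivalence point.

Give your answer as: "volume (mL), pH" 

moles acid = 0.12 × 25/1000 = 0.003 mol; V_base = moles/0.1 × 1000 = 30.0 mL. At equivalence only the conjugate base is present: [A⁻] = 0.003/0.055 = 5.4545e-02 M. Kb = Kw/Ka = 1.84e-11; [OH⁻] = √(Kb × [A⁻]) = 1.0023e-06; pOH = 6.00; pH = 14 - pOH = 8.00.

V = 30.0 mL, pH = 8.00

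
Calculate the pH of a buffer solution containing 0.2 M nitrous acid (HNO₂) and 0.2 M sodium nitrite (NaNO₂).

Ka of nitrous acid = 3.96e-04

pKa = -log(3.96e-04) = 3.40. pH = pKa + log([A⁻]/[HA]) = 3.40 + log(0.2/0.2)

pH = 3.40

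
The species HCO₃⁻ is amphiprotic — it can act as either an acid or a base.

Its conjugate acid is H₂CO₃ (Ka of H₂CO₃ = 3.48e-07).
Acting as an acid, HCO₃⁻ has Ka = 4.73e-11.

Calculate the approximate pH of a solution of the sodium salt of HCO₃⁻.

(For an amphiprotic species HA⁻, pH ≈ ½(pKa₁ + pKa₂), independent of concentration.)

pKa₁ = -log(3.48e-07) = 6.46; pKa₂ = -log(4.73e-11) = 10.33. For an amphiprotic species, pH ≈ ½(pKa₁ + pKa₂) = ½(6.46 + 10.33) = 8.39.

pH = 8.39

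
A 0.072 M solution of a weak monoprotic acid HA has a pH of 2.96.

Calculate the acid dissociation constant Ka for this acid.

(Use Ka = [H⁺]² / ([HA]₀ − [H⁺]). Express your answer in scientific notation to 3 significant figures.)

[H⁺] = 10^(−pH) = 10^(−2.96) = 1.096e-03 M. For HA ⇌ H⁺ + A⁻, Ka = [H⁺][A⁻]/[HA] = [H⁺]² / ([HA]₀ − [H⁺]) = (1.096e-03)² / (0.072 − 1.096e-03) = 1.70e-05.

K_a = 1.70e-05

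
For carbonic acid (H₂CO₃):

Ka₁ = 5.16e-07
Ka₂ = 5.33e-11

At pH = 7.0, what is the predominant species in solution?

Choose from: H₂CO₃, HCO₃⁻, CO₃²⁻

pKa₁ = 6.29, pKa₂ = 10.27. For a polyprotic acid the predominant species crosses at each pKa: below pKa_n the protonated form dominates, above it the deprotonated form does. At pH = 7.0, the predominant species is HCO₃⁻.

HCO₃⁻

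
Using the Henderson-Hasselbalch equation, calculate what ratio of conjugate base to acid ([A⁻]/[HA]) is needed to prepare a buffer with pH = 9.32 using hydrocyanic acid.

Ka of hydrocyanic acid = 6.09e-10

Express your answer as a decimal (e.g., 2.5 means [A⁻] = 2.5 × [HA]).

pKa = -log(6.09e-10) = 9.2154. pH = pKa + log([A⁻]/[HA]), so log([A⁻]/[HA]) = pH − pKa = 9.32 − 9.2154 = 0.1046. [A⁻]/[HA] = 10^(0.1046) = 1.27

[A⁻]/[HA] = 1.27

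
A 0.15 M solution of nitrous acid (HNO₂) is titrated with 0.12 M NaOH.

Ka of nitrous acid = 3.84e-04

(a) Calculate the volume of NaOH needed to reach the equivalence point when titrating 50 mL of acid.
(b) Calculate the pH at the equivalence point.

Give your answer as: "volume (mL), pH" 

moles acid = 0.15 × 50/1000 = 0.0075 mol; V_base = moles/0.12 × 1000 = 62.5 mL. At equivalence only the conjugate base is present: [A⁻] = 0.0075/0.113 = 6.6667e-02 M. Kb = Kw/Ka = 2.60e-11; [OH⁻] = √(Kb × [A⁻]) = 1.3176e-06; pOH = 5.88; pH = 14 - pOH = 8.12.

V = 62.5 mL, pH = 8.12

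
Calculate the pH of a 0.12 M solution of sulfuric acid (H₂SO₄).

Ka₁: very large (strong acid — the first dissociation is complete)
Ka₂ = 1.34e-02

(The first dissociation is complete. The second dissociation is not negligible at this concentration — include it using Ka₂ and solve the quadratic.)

First dissociation is complete: [H⁺]₀ = [HSO₄⁻]₀ = C = 0.12 M. Second dissociation HSO₄⁻ ⇌ H⁺ + SO₄²⁻: let x = [SO₄²⁻]. Ka₂ = (C + x)·x / (C − x) = 1.34e-02 → x² + (C + Ka₂)·x − Ka₂·C = 0 → x² + 0.13340·x − 1.608e-03 = 0. x = (−0.13340 + √(0.13340² + 4 × 1.608e-03)) / 2 = 1.1126e-02 M. [H⁺] = C + x = 0.12 + 1.1126e-02 = 1.3113e-01 M. pH = -log(1.3113e-01) = 0.88.

pH = 0.88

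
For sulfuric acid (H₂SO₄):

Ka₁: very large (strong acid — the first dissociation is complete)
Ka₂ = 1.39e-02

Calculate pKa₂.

pKa₂ = -log(Ka₂) = -log(1.39e-02) = 1.86.

pK_{a2} = 1.86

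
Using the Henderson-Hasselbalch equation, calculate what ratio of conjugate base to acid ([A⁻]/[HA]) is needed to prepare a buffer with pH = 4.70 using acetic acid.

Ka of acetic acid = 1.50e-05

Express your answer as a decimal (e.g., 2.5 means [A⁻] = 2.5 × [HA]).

pKa = -log(1.50e-05) = 4.8239. pH = pKa + log([A⁻]/[HA]), so log([A⁻]/[HA]) = pH − pKa = 4.70 − 4.8239 = -0.1239. [A⁻]/[HA] = 10^(-0.1239) = 0.752

[A⁻]/[HA] = 0.752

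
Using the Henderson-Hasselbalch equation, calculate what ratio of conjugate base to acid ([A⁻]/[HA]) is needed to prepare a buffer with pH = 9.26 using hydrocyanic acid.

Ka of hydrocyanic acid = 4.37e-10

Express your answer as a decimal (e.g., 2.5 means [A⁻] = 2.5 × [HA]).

pKa = -log(4.37e-10) = 9.3595. pH = pKa + log([A⁻]/[HA]), so log([A⁻]/[HA]) = pH − pKa = 9.26 − 9.3595 = -0.0995. [A⁻]/[HA] = 10^(-0.0995) = 0.795

[A⁻]/[HA] = 0.795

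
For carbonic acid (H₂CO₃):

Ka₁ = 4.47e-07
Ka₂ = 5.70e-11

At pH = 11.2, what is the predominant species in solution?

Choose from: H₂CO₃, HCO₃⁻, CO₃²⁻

pKa₁ = 6.35, pKa₂ = 10.24. For a polyprotic acid the predominant species crosses at each pKa: below pKa_n the protonated form dominates, above it the deprotonated form does. At pH = 11.2, the predominant species is CO₃²⁻.

CO₃²⁻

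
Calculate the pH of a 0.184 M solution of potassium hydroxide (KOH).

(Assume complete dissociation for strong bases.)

[OH⁻] = 0.184 M for strong base. pOH = -log[OH⁻] = 0.74, pH = 14 - pOH

pH = 13.26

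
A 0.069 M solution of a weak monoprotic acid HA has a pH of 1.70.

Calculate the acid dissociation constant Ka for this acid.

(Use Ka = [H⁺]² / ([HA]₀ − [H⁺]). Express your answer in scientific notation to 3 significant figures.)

[H⁺] = 10^(−pH) = 10^(−1.70) = 1.995e-02 M. For HA ⇌ H⁺ + A⁻, Ka = [H⁺][A⁻]/[HA] = [H⁺]² / ([HA]₀ − [H⁺]) = (1.995e-02)² / (0.069 − 1.995e-02) = 8.12e-03.

K_a = 8.12e-03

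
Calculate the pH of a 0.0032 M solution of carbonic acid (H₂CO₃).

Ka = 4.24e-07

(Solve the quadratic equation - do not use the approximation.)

x² + Ka×x - Ka×C = 0. Using quadratic formula: [H⁺] = 3.6623e-05

pH = 4.44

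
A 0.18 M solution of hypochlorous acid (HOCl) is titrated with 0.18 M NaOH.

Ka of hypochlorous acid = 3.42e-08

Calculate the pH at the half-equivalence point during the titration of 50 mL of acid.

At half-equivalence [HA] = [A⁻], so Henderson-Hasselbalch gives pH = pKa = -log(3.42e-08) = 7.47.

pH = pKa = 7.47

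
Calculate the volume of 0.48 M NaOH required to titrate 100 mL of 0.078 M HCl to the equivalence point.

At equivalence: moles acid = moles base. moles HCl = 0.078 × 100/1000 = 0.0078 mol. V_base = moles / 0.48 × 1000 = 16.2 mL.

V_{base} = 16.2 mL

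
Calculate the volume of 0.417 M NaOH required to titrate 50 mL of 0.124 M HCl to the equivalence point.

At equivalence: moles acid = moles base. moles HCl = 0.124 × 50/1000 = 0.0062 mol. V_base = moles / 0.417 × 1000 = 14.9 mL.

V_{base} = 14.9 mL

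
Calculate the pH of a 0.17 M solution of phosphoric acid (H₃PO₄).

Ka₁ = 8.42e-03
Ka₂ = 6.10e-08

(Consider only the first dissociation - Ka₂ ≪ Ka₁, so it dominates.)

First dissociation dominates. From Ka₁ = [H⁺][HA⁻]/[H₂A], x² + Ka₁·x − Ka₁·C = 0 with C = 0.17 M and Ka₁ = 8.42e-03. Solving: [H⁺] = (−Ka₁ + √(Ka₁² + 4·Ka₁·C)) / 2 = 3.3857e-02 M. pH = -log(3.3857e-02) = 1.47.

pH = 1.47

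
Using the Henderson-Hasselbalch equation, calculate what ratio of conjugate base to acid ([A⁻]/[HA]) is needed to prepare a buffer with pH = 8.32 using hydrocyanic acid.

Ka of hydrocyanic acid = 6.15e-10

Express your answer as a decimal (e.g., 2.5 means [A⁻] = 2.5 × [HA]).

pKa = -log(6.15e-10) = 9.2111. pH = pKa + log([A⁻]/[HA]), so log([A⁻]/[HA]) = pH − pKa = 8.32 − 9.2111 = -0.8911. [A⁻]/[HA] = 10^(-0.8911) = 0.128

[A⁻]/[HA] = 0.128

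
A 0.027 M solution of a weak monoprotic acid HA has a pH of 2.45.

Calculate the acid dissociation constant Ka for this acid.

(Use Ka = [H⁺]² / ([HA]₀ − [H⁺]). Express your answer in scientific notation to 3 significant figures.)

[H⁺] = 10^(−pH) = 10^(−2.45) = 3.548e-03 M. For HA ⇌ H⁺ + A⁻, Ka = [H⁺][A⁻]/[HA] = [H⁺]² / ([HA]₀ − [H⁺]) = (3.548e-03)² / (0.027 − 3.548e-03) = 5.37e-04.

K_a = 5.37e-04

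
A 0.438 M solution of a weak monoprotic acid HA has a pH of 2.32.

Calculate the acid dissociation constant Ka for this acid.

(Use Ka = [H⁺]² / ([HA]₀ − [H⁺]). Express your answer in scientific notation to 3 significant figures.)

[H⁺] = 10^(−pH) = 10^(−2.32) = 4.786e-03 M. For HA ⇌ H⁺ + A⁻, Ka = [H⁺][A⁻]/[HA] = [H⁺]² / ([HA]₀ − [H⁺]) = (4.786e-03)² / (0.438 − 4.786e-03) = 5.29e-05.

K_a = 5.29e-05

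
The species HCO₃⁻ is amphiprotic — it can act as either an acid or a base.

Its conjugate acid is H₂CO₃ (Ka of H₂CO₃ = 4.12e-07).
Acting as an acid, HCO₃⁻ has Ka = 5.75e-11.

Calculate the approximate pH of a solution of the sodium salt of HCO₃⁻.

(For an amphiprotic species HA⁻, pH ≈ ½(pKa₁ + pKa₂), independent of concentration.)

pKa₁ = -log(4.12e-07) = 6.39; pKa₂ = -log(5.75e-11) = 10.24. For an amphiprotic species, pH ≈ ½(pKa₁ + pKa₂) = ½(6.39 + 10.24) = 8.31.

pH = 8.31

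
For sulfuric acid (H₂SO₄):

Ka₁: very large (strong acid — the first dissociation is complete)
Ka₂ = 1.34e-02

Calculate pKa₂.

pKa₂ = -log(Ka₂) = -log(1.34e-02) = 1.87.

pK_{a2} = 1.87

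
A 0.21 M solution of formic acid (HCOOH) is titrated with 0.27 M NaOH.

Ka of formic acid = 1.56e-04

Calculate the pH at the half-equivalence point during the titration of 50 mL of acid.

At half-equivalence [HA] = [A⁻], so Henderson-Hasselbalch gives pH = pKa = -log(1.56e-04) = 3.81.

pH = pKa = 3.81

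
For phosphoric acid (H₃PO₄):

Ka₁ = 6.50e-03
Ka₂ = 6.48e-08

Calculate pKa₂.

pKa₂ = -log(Ka₂) = -log(6.48e-08) = 7.19.

pK_{a2} = 7.19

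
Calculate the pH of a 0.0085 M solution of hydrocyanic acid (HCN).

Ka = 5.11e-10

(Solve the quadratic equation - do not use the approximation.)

x² + Ka×x - Ka×C = 0. Using quadratic formula: [H⁺] = 2.0839e-06

pH = 5.68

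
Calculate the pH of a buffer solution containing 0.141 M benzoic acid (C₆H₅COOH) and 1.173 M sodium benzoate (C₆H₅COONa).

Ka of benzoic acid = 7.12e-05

pKa = -log(7.12e-05) = 4.15. pH = pKa + log([A⁻]/[HA]) = 4.15 + log(1.173/0.141)

pH = 5.07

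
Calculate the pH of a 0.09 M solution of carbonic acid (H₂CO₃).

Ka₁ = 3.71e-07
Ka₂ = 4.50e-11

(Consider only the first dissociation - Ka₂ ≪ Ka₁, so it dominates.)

First dissociation dominates. From Ka₁ = [H⁺][HA⁻]/[H₂A], x² + Ka₁·x − Ka₁·C = 0 with C = 0.09 M and Ka₁ = 3.71e-07. Solving: [H⁺] = (−Ka₁ + √(Ka₁² + 4·Ka₁·C)) / 2 = 1.8254e-04 M. pH = -log(1.8254e-04) = 3.74.

pH = 3.74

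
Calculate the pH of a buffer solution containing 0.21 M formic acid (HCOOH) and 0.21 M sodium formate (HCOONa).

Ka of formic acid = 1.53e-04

pKa = -log(1.53e-04) = 3.82. pH = pKa + log([A⁻]/[HA]) = 3.82 + log(0.21/0.21)

pH = 3.82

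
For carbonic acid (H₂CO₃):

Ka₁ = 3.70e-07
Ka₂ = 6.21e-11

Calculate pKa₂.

pKa₂ = -log(Ka₂) = -log(6.21e-11) = 10.21.

pK_{a2} = 10.21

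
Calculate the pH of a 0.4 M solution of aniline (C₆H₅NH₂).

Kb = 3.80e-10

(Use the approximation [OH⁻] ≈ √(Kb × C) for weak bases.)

[OH⁻] = √(Kb × C) = √(3.80e-10 × 0.4) = 1.2329e-05. pOH = 4.91, pH = 14 - pOH

pH = 9.09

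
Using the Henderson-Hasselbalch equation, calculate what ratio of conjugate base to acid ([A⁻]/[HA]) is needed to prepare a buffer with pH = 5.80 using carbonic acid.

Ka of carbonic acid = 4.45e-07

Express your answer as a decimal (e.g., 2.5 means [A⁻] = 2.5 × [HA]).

pKa = -log(4.45e-07) = 6.3516. pH = pKa + log([A⁻]/[HA]), so log([A⁻]/[HA]) = pH − pKa = 5.80 − 6.3516 = -0.5516. [A⁻]/[HA] = 10^(-0.5516) = 0.281

[A⁻]/[HA] = 0.281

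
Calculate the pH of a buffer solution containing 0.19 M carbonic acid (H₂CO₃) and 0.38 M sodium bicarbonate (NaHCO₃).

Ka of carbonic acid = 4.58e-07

pKa = -log(4.58e-07) = 6.34. pH = pKa + log([A⁻]/[HA]) = 6.34 + log(0.38/0.19)

pH = 6.64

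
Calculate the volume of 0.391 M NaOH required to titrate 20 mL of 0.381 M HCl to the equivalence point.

At equivalence: moles acid = moles base. moles HCl = 0.381 × 20/1000 = 0.00762 mol. V_base = moles / 0.391 × 1000 = 19.5 mL.

V_{base} = 19.5 mL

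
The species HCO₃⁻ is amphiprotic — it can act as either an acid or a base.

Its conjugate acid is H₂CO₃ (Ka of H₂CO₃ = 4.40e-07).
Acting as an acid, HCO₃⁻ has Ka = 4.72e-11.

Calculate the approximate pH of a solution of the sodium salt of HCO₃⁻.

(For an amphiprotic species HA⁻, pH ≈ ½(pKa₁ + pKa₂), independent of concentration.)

pKa₁ = -log(4.40e-07) = 6.36; pKa₂ = -log(4.72e-11) = 10.33. For an amphiprotic species, pH ≈ ½(pKa₁ + pKa₂) = ½(6.36 + 10.33) = 8.34.

pH = 8.34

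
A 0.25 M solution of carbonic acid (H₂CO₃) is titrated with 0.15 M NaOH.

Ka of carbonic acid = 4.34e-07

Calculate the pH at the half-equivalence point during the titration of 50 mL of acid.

At half-equivalence [HA] = [A⁻], so Henderson-Hasselbalch gives pH = pKa = -log(4.34e-07) = 6.36.

pH = pKa = 6.36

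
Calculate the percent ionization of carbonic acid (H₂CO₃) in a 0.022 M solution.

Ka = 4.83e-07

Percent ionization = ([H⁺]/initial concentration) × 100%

Using Ka equilibrium: x² + Ka×x - Ka×C = 0. Solving: [H⁺] = 1.0284e-04. Percent = (1.0284e-04/0.022) × 100

Percent ionization = 0.467%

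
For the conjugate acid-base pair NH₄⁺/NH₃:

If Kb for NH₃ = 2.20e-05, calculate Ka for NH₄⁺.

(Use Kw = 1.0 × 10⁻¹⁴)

For a conjugate pair Ka × Kb = Kw, so Ka = Kw/Kb = 1.0 × 10⁻¹⁴ / 2.20e-05 = 4.55e-10.

K_a = 4.55e-10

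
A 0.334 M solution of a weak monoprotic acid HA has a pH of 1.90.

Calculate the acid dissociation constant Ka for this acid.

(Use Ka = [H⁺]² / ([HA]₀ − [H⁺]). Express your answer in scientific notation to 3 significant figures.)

[H⁺] = 10^(−pH) = 10^(−1.90) = 1.259e-02 M. For HA ⇌ H⁺ + A⁻, Ka = [H⁺][A⁻]/[HA] = [H⁺]² / ([HA]₀ − [H⁺]) = (1.259e-02)² / (0.334 − 1.259e-02) = 4.93e-04.

K_a = 4.93e-04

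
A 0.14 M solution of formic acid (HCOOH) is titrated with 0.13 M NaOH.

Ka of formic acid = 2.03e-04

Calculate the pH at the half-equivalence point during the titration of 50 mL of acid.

At half-equivalence [HA] = [A⁻], so Henderson-Hasselbalch gives pH = pKa = -log(2.03e-04) = 3.69.

pH = pKa = 3.69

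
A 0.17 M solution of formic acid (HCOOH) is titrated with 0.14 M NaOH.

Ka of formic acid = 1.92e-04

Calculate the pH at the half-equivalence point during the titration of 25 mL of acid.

At half-equivalence [HA] = [A⁻], so Henderson-Hasselbalch gives pH = pKa = -log(1.92e-04) = 3.72.

pH = pKa = 3.72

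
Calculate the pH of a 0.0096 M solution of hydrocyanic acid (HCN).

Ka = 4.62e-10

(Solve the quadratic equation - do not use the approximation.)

x² + Ka×x - Ka×C = 0. Using quadratic formula: [H⁺] = 2.1058e-06

pH = 5.68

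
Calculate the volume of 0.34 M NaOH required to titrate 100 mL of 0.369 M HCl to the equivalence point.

At equivalence: moles acid = moles base. moles HCl = 0.369 × 100/1000 = 0.0369 mol. V_base = moles / 0.34 × 1000 = 108.5 mL.

V_{base} = 108.5 mL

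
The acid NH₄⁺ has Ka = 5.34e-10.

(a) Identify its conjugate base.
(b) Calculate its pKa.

(a) The conjugate base is formed by removing one H⁺ from NH₄⁺, giving NH₃. (b) pKa = -log(Ka) = -log(5.34e-10) = 9.27.

Conjugate base: NH₃; pK_a = 9.27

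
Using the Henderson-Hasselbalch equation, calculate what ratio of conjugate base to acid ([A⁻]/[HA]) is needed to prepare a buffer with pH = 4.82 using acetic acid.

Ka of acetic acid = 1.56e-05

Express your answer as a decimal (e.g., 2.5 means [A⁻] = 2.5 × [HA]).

pKa = -log(1.56e-05) = 4.8069. pH = pKa + log([A⁻]/[HA]), so log([A⁻]/[HA]) = pH − pKa = 4.82 − 4.8069 = 0.0131. [A⁻]/[HA] = 10^(0.0131) = 1.03

[A⁻]/[HA] = 1.03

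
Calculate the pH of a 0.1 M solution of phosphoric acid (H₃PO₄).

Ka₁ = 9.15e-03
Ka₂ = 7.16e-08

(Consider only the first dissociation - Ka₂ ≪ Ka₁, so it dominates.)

First dissociation dominates. From Ka₁ = [H⁺][HA⁻]/[H₂A], x² + Ka₁·x − Ka₁·C = 0 with C = 0.1 M and Ka₁ = 9.15e-03. Solving: [H⁺] = (−Ka₁ + √(Ka₁² + 4·Ka₁·C)) / 2 = 2.6018e-02 M. pH = -log(2.6018e-02) = 1.58.

pH = 1.58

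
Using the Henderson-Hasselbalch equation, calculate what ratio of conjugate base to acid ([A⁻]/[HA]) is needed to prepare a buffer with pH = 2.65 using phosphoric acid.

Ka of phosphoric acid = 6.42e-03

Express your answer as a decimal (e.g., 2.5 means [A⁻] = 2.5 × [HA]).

pKa = -log(6.42e-03) = 2.1925. pH = pKa + log([A⁻]/[HA]), so log([A⁻]/[HA]) = pH − pKa = 2.65 − 2.1925 = 0.4575. [A⁻]/[HA] = 10^(0.4575) = 2.87

[A⁻]/[HA] = 2.87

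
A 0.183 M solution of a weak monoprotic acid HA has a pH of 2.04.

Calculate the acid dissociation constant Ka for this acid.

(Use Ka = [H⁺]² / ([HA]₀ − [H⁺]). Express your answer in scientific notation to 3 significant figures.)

[H⁺] = 10^(−pH) = 10^(−2.04) = 9.120e-03 M. For HA ⇌ H⁺ + A⁻, Ka = [H⁺][A⁻]/[HA] = [H⁺]² / ([HA]₀ − [H⁺]) = (9.120e-03)² / (0.183 − 9.120e-03) = 4.78e-04.

K_a = 4.78e-04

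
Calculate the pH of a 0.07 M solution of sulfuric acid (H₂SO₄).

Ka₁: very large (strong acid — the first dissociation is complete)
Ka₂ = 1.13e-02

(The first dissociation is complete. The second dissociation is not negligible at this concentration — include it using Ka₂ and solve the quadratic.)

First dissociation is complete: [H⁺]₀ = [HSO₄⁻]₀ = C = 0.07 M. Second dissociation HSO₄⁻ ⇌ H⁺ + SO₄²⁻: let x = [SO₄²⁻]. Ka₂ = (C + x)·x / (C − x) = 1.13e-02 → x² + (C + Ka₂)·x − Ka₂·C = 0 → x² + 0.08130·x − 7.910e-04 = 0. x = (−0.08130 + √(0.08130² + 4 × 7.910e-04)) / 2 = 8.7810e-03 M. [H⁺] = C + x = 0.07 + 8.7810e-03 = 7.8781e-02 M. pH = -log(7.8781e-02) = 1.10.

pH = 1.10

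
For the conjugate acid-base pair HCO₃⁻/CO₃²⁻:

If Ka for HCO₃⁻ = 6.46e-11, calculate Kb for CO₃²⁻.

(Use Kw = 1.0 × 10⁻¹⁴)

For a conjugate pair Ka × Kb = Kw, so Kb = Kw/Ka = 1.0 × 10⁻¹⁴ / 6.46e-11 = 1.55e-04.

K_b = 1.55e-04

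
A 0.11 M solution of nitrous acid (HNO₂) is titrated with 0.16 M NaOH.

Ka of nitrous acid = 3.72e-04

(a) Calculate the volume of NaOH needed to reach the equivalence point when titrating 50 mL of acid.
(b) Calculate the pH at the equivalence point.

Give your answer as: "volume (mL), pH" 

moles acid = 0.11 × 50/1000 = 0.0055 mol; V_base = moles/0.16 × 1000 = 34.4 mL. At equivalence only the conjugate base is present: [A⁻] = 0.0055/0.084 = 6.5185e-02 M. Kb = Kw/Ka = 2.69e-11; [OH⁻] = √(Kb × [A⁻]) = 1.3237e-06; pOH = 5.88; pH = 14 - pOH = 8.12.

V = 34.4 mL, pH = 8.12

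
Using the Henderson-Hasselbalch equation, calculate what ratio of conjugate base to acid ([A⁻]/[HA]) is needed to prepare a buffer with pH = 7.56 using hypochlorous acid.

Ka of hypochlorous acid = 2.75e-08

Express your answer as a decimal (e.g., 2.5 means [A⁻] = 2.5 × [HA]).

pKa = -log(2.75e-08) = 7.5607. pH = pKa + log([A⁻]/[HA]), so log([A⁻]/[HA]) = pH − pKa = 7.56 − 7.5607 = -0.0007. [A⁻]/[HA] = 10^(-0.0007) = 0.998

[A⁻]/[HA] = 0.998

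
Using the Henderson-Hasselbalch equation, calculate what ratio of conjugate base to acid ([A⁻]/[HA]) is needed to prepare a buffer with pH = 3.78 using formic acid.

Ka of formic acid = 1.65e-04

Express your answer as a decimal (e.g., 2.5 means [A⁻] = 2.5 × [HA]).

pKa = -log(1.65e-04) = 3.7825. pH = pKa + log([A⁻]/[HA]), so log([A⁻]/[HA]) = pH − pKa = 3.78 − 3.7825 = -0.0025. [A⁻]/[HA] = 10^(-0.0025) = 0.994

[A⁻]/[HA] = 0.994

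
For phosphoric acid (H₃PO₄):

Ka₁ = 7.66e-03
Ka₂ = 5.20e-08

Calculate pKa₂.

pKa₂ = -log(Ka₂) = -log(5.20e-08) = 7.28.

pK_{a2} = 7.28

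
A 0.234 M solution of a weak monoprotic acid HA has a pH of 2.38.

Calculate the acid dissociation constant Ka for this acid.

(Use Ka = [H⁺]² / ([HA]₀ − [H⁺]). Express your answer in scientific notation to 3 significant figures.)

[H⁺] = 10^(−pH) = 10^(−2.38) = 4.169e-03 M. For HA ⇌ H⁺ + A⁻, Ka = [H⁺][A⁻]/[HA] = [H⁺]² / ([HA]₀ − [H⁺]) = (4.169e-03)² / (0.234 − 4.169e-03) = 7.56e-05.

K_a = 7.56e-05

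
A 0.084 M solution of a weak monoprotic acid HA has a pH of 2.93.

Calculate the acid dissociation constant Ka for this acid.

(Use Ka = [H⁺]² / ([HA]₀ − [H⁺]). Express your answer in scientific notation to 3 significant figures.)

[H⁺] = 10^(−pH) = 10^(−2.93) = 1.175e-03 M. For HA ⇌ H⁺ + A⁻, Ka = [H⁺][A⁻]/[HA] = [H⁺]² / ([HA]₀ − [H⁺]) = (1.175e-03)² / (0.084 − 1.175e-03) = 1.67e-05.

K_a = 1.67e-05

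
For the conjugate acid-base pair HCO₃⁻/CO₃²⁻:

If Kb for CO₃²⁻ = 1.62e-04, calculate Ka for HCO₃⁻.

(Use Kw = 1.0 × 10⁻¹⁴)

For a conjugate pair Ka × Kb = Kw, so Ka = Kw/Kb = 1.0 × 10⁻¹⁴ / 1.62e-04 = 6.17e-11.

K_a = 6.17e-11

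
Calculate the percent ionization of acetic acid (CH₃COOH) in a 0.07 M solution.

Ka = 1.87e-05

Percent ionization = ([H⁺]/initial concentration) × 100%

Using Ka equilibrium: x² + Ka×x - Ka×C = 0. Solving: [H⁺] = 1.1348e-03. Percent = (1.1348e-03/0.07) × 100

Percent ionization = 1.62%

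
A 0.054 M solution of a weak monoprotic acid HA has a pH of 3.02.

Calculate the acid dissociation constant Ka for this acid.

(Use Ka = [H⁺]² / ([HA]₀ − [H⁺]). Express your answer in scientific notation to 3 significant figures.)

[H⁺] = 10^(−pH) = 10^(−3.02) = 9.550e-04 M. For HA ⇌ H⁺ + A⁻, Ka = [H⁺][A⁻]/[HA] = [H⁺]² / ([HA]₀ − [H⁺]) = (9.550e-04)² / (0.054 − 9.550e-04) = 1.72e-05.

K_a = 1.72e-05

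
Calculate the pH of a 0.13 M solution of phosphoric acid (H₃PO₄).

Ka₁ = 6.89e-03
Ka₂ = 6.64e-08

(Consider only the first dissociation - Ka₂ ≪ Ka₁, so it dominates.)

First dissociation dominates. From Ka₁ = [H⁺][HA⁻]/[H₂A], x² + Ka₁·x − Ka₁·C = 0 with C = 0.13 M and Ka₁ = 6.89e-03. Solving: [H⁺] = (−Ka₁ + √(Ka₁² + 4·Ka₁·C)) / 2 = 2.6681e-02 M. pH = -log(2.6681e-02) = 1.57.

pH = 1.57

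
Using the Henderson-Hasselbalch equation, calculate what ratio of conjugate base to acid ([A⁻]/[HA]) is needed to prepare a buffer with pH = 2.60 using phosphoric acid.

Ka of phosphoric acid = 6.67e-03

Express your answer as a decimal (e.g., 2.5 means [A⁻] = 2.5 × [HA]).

pKa = -log(6.67e-03) = 2.1759. pH = pKa + log([A⁻]/[HA]), so log([A⁻]/[HA]) = pH − pKa = 2.60 − 2.1759 = 0.4241. [A⁻]/[HA] = 10^(0.4241) = 2.66

[A⁻]/[HA] = 2.66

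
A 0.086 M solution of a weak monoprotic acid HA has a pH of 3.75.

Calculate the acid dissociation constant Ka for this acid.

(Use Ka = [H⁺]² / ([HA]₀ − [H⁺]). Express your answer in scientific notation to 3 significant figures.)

[H⁺] = 10^(−pH) = 10^(−3.75) = 1.778e-04 M. For HA ⇌ H⁺ + A⁻, Ka = [H⁺][A⁻]/[HA] = [H⁺]² / ([HA]₀ − [H⁺]) = (1.778e-04)² / (0.086 − 1.778e-04) = 3.68e-07.

K_a = 3.68e-07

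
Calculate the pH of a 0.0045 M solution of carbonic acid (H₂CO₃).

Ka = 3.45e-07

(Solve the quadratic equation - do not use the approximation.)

x² + Ka×x - Ka×C = 0. Using quadratic formula: [H⁺] = 3.9230e-05

pH = 4.41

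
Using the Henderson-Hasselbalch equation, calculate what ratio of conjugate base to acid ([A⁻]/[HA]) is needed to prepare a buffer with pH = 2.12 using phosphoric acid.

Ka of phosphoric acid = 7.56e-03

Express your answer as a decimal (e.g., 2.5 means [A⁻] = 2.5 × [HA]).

pKa = -log(7.56e-03) = 2.1215. pH = pKa + log([A⁻]/[HA]), so log([A⁻]/[HA]) = pH − pKa = 2.12 − 2.1215 = -0.0015. [A⁻]/[HA] = 10^(-0.0015) = 0.997

[A⁻]/[HA] = 0.997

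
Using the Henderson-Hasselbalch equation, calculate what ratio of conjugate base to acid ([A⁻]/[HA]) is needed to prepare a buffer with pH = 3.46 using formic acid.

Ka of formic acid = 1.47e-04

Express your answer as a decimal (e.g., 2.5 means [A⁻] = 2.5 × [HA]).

pKa = -log(1.47e-04) = 3.8327. pH = pKa + log([A⁻]/[HA]), so log([A⁻]/[HA]) = pH − pKa = 3.46 − 3.8327 = -0.3727. [A⁻]/[HA] = 10^(-0.3727) = 0.424

[A⁻]/[HA] = 0.424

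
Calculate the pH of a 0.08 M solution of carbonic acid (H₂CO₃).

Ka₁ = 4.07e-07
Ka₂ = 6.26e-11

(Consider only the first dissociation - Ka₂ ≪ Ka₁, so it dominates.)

First dissociation dominates. From Ka₁ = [H⁺][HA⁻]/[H₂A], x² + Ka₁·x − Ka₁·C = 0 with C = 0.08 M and Ka₁ = 4.07e-07. Solving: [H⁺] = (−Ka₁ + √(Ka₁² + 4·Ka₁·C)) / 2 = 1.8024e-04 M. pH = -log(1.8024e-04) = 3.74.

pH = 3.74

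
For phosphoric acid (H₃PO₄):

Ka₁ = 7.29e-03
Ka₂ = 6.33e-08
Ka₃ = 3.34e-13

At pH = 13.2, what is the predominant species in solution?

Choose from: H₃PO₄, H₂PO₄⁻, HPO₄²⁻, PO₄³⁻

pKa₁ = 2.14, pKa₂ = 7.20, pKa₃ = 12.48. For a polyprotic acid the predominant species crosses at each pKa: below pKa_n the protonated form dominates, above it the deprotonated form does. At pH = 13.2, the predominant species is PO₄³⁻.

PO₄³⁻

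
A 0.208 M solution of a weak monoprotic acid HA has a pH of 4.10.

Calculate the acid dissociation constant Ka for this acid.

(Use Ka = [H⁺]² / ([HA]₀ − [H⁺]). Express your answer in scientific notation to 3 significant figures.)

[H⁺] = 10^(−pH) = 10^(−4.10) = 7.943e-05 M. For HA ⇌ H⁺ + A⁻, Ka = [H⁺][A⁻]/[HA] = [H⁺]² / ([HA]₀ − [H⁺]) = (7.943e-05)² / (0.208 − 7.943e-05) = 3.03e-08.

K_a = 3.03e-08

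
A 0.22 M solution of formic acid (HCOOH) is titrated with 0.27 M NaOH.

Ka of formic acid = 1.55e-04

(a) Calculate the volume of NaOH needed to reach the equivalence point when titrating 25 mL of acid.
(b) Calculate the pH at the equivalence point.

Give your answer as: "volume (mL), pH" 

moles acid = 0.22 × 25/1000 = 0.0055 mol; V_base = moles/0.27 × 1000 = 20.4 mL. At equivalence only the conjugate base is present: [A⁻] = 0.0055/0.045 = 1.2122e-01 M. Kb = Kw/Ka = 6.45e-11; [OH⁻] = √(Kb × [A⁻]) = 2.7966e-06; pOH = 5.55; pH = 14 - pOH = 8.45.

V = 20.4 mL, pH = 8.45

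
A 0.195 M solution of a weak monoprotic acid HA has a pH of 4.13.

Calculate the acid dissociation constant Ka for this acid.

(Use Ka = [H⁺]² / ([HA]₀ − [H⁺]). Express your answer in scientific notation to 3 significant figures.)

[H⁺] = 10^(−pH) = 10^(−4.13) = 7.413e-05 M. For HA ⇌ H⁺ + A⁻, Ka = [H⁺][A⁻]/[HA] = [H⁺]² / ([HA]₀ − [H⁺]) = (7.413e-05)² / (0.195 − 7.413e-05) = 2.82e-08.

K_a = 2.82e-08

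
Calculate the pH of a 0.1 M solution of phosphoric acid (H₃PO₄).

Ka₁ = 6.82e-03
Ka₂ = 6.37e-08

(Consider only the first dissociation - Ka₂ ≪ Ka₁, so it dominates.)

First dissociation dominates. From Ka₁ = [H⁺][HA⁻]/[H₂A], x² + Ka₁·x − Ka₁·C = 0 with C = 0.1 M and Ka₁ = 6.82e-03. Solving: [H⁺] = (−Ka₁ + √(Ka₁² + 4·Ka₁·C)) / 2 = 2.2927e-02 M. pH = -log(2.2927e-02) = 1.64.

pH = 1.64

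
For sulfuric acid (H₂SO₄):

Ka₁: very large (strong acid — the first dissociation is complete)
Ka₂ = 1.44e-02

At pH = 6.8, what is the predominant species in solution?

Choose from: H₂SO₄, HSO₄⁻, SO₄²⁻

The first dissociation is complete, so H₂SO₄ itself is never the predominant species in water; pKa₂ = -log(1.44e-02) = 1.84. For a polyprotic acid the predominant species crosses at each pKa: below pKa_n the protonated form dominates, above it the deprotonated form does. At pH = 6.8, the predominant species is SO₄²⁻.

SO₄²⁻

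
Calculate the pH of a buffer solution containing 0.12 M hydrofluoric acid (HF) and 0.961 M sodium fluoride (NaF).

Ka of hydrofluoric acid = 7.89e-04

pKa = -log(7.89e-04) = 3.10. pH = pKa + log([A⁻]/[HA]) = 3.10 + log(0.961/0.12)

pH = 4.01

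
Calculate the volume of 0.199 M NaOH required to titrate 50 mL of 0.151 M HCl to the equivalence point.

At equivalence: moles acid = moles base. moles HCl = 0.151 × 50/1000 = 0.00755 mol. V_base = moles / 0.199 × 1000 = 37.9 mL.

V_{base} = 37.9 mL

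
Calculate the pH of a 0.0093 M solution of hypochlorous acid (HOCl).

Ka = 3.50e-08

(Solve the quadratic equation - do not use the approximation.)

x² + Ka×x - Ka×C = 0. Using quadratic formula: [H⁺] = 1.8024e-05

pH = 4.74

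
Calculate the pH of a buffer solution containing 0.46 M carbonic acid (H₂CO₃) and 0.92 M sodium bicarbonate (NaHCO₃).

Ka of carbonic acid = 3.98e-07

pKa = -log(3.98e-07) = 6.40. pH = pKa + log([A⁻]/[HA]) = 6.40 + log(0.92/0.46)

pH = 6.70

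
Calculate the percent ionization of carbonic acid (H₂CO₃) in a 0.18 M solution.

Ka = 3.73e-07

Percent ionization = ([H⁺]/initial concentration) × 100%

Using Ka equilibrium: x² + Ka×x - Ka×C = 0. Solving: [H⁺] = 2.5893e-04. Percent = (2.5893e-04/0.18) × 100

Percent ionization = 0.144%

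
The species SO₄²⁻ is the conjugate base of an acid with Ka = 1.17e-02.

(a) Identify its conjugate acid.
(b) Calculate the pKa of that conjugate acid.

(a) The conjugate acid is formed by adding one H⁺ to SO₄²⁻, giving HSO₄⁻. (b) pKa = -log(Ka) = -log(1.17e-02) = 1.93.

Conjugate acid: HSO₄⁻; pK_a = 1.93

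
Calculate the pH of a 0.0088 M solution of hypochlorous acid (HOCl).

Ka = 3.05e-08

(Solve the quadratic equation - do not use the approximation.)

x² + Ka×x - Ka×C = 0. Using quadratic formula: [H⁺] = 1.6368e-05

pH = 4.79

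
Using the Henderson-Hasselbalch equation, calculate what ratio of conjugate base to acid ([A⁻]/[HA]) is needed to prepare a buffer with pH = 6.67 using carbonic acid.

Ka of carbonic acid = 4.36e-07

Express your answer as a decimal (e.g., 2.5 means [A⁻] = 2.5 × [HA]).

pKa = -log(4.36e-07) = 6.3605. pH = pKa + log([A⁻]/[HA]), so log([A⁻]/[HA]) = pH − pKa = 6.67 − 6.3605 = 0.3095. [A⁻]/[HA] = 10^(0.3095) = 2.04

[A⁻]/[HA] = 2.04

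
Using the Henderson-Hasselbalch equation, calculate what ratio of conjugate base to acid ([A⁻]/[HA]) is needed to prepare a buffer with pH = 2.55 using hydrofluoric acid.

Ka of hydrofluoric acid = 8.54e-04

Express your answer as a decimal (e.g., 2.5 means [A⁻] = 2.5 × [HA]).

pKa = -log(8.54e-04) = 3.0685. pH = pKa + log([A⁻]/[HA]), so log([A⁻]/[HA]) = pH − pKa = 2.55 − 3.0685 = -0.5185. [A⁻]/[HA] = 10^(-0.5185) = 0.303

[A⁻]/[HA] = 0.303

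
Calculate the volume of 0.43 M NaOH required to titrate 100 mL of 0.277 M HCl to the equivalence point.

At equivalence: moles acid = moles base. moles HCl = 0.277 × 100/1000 = 0.0277 mol. V_base = moles / 0.43 × 1000 = 64.4 mL.

V_{base} = 64.4 mL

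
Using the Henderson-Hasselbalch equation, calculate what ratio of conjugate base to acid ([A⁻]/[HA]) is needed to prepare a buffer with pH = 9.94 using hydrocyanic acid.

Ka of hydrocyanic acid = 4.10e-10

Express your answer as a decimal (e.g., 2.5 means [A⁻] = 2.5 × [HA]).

pKa = -log(4.10e-10) = 9.3872. pH = pKa + log([A⁻]/[HA]), so log([A⁻]/[HA]) = pH − pKa = 9.94 − 9.3872 = 0.5528. [A⁻]/[HA] = 10^(0.5528) = 3.57

[A⁻]/[HA] = 3.57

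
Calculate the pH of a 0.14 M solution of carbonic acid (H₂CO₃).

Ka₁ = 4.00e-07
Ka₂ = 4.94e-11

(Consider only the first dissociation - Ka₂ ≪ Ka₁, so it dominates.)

First dissociation dominates. From Ka₁ = [H⁺][HA⁻]/[H₂A], x² + Ka₁·x − Ka₁·C = 0 with C = 0.14 M and Ka₁ = 4.00e-07. Solving: [H⁺] = (−Ka₁ + √(Ka₁² + 4·Ka₁·C)) / 2 = 2.3644e-04 M. pH = -log(2.3644e-04) = 3.63.

pH = 3.63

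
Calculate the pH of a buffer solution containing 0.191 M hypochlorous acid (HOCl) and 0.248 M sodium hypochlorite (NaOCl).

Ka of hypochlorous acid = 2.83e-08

pKa = -log(2.83e-08) = 7.55. pH = pKa + log([A⁻]/[HA]) = 7.55 + log(0.248/0.191)

pH = 7.66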